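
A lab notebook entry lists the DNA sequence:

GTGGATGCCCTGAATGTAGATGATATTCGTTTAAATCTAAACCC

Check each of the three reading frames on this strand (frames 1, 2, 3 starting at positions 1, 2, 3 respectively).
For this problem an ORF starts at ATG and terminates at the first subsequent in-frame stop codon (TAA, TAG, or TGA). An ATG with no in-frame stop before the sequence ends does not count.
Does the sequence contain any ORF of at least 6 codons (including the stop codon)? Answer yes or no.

no

Frame 1: GTG GAT GCC CTG AAT GTA GAT GAT ATT CGT TTA AAT CTA AAC — no ATG→stop ORF.
Frame 2: TGG ATG CCC TGA ATG TAG ATG ATA TTC GTT TAA ATC TAA ACC — ATG at 5, stop TGA at 11 → 9 nt; ATG at 14, stop TAG at 17 → 6 nt; ATG at 20, stop TAA at 32 → 15 nt.
Frame 3: GGA TGC CCT GAA TGT AGA TGA TAT TCG TTT AAA TCT AAA CCC — no ATG→stop ORF.
Largest ORF found is 5 codons < 6, so no.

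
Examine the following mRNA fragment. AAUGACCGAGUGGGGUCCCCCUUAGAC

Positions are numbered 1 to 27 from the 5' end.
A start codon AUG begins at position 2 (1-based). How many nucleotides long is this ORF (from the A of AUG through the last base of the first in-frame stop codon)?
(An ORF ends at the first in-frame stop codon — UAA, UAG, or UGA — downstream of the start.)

24

Codons from position 2: AUG (2–4), ACC (5–7), GAG (8–10), UGG (11–13), GGU (14–16), CCC (17–19), CCU (20–22), UAG (23–25).
UAG is the first in-frame stop; ORF spans 2–25, 24 nucleotides.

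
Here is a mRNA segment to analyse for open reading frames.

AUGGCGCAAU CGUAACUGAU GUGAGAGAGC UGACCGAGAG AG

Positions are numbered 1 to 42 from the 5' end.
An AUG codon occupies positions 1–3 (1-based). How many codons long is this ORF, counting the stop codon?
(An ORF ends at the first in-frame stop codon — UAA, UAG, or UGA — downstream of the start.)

5

Codons from position 1: AUG (1–3), GCG (4–6), CAA (7–9), UCG (10–12), UAA (13–15).
UAA is the first in-frame stop; that's 5 codons including the stop.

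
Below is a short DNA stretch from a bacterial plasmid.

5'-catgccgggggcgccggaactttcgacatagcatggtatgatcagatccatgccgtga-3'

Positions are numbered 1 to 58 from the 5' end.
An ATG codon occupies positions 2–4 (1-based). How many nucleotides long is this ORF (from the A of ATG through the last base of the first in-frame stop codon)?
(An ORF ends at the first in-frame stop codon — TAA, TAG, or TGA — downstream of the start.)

30

Codons from position 2: ATG (2–4), CCG (5–7), GGG (8–10), GCG (11–13), CCG (14–16), GAA (17–19), CTT (20–22), TCG (23–25), ACA (26–28), TAG (29–31).
TAG is the first in-frame stop; ORF spans 2–31, 30 nucleotides.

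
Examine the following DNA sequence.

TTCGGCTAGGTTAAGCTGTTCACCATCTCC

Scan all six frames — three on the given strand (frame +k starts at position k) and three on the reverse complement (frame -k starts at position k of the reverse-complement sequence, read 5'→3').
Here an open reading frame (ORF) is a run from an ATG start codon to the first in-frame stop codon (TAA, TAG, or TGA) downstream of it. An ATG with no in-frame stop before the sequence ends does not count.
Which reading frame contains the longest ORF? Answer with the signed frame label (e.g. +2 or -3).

Reverse complement (5'→3'): GGAGATGGTGAACAGCTTAACCTAGCCGAA
Frame +1: TTC GGC TAG GTT AAG CTG TTC ACC ATC TCC — no ATG→stop ORF.
Frame +2: TCG GCT AGG TTA AGC TGT TCA CCA TCT — no ATG→stop ORF.
Frame +3: CGG CTA GGT TAA GCT GTT CAC CAT CTC — no ATG→stop ORF.
Frame -1: GGA GAT GGT GAA CAG CTT AAC CTA GCC GAA — no ATG→stop ORF.
Frame -2: GAG ATG GTG AAC AGC TTA ACC TAG CCG — ATG at 5, stop TAG at 23 → 21 nt.
Frame -3: AGA TGG TGA ACA GCT TAA CCT AGC CGA — no ATG→stop ORF.
Longest ORF is 21 nt in frame -2 (positions 5–25).

-2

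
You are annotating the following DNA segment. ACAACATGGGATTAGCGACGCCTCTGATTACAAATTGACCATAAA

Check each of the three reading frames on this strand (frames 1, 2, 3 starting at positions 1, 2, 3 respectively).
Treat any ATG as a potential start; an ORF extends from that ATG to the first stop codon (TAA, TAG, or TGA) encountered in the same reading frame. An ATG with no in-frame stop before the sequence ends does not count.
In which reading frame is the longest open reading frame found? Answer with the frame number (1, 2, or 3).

3

Frame 1: ACA ACA TGG GAT TAG CGA CGC CTC TGA TTA CAA ATT GAC CAT AAA — no ATG→stop ORF.
Frame 2: CAA CAT GGG ATT AGC GAC GCC TCT GAT TAC AAA TTG ACC ATA — no ATG→stop ORF.
Frame 3: AAC ATG GGA TTA GCG ACG CCT CTG ATT ACA AAT TGA CCA TAA — ATG at 6, stop TGA at 36 → 33 nt.
Longest ORF is 33 nt in frame 3 (positions 6–38).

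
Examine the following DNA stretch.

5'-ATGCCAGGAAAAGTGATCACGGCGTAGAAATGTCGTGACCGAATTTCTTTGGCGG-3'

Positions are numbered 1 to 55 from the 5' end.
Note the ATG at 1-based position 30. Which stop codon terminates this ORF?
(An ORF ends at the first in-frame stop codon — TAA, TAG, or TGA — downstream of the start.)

Codons from position 30: ATG (30–32), TCG (33–35), TGA (36–38).
The first in-frame stop codon is TGA.

TGA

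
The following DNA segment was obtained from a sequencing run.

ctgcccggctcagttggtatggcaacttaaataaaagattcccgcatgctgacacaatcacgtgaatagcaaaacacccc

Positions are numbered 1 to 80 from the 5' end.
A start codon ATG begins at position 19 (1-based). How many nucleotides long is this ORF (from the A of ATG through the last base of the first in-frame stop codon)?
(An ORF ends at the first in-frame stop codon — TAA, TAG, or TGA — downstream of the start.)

12

Codons from position 19: ATG (19–21), GCA (22–24), ACT (25–27), TAA (28–30).
TAA is the first in-frame stop; ORF spans 19–30, 12 nucleotides.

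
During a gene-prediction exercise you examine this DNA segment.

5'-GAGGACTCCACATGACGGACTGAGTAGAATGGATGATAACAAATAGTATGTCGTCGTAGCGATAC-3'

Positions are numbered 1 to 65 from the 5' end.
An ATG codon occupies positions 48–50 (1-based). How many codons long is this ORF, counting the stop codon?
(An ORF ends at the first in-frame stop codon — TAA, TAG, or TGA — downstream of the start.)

Codons from position 48: ATG (48–50), TCG (51–53), TCG (54–56), TAG (57–59).
TAG is the first in-frame stop; that's 4 codons including the stop.

4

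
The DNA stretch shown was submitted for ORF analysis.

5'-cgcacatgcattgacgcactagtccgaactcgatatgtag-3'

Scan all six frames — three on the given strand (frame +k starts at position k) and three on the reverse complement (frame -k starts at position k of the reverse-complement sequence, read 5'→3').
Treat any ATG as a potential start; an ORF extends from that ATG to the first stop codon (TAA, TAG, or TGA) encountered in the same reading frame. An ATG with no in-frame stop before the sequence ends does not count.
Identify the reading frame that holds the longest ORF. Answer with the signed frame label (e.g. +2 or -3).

+3

Reverse complement (5'→3'): CTACATATCGAGTTCGGACTAGTGCGTCAATGCATGTGCG
Frame +1: CGC ACA TGC ATT GAC GCA CTA GTC CGA ACT CGA TAT GTA — no ATG→stop ORF.
Frame +2: GCA CAT GCA TTG ACG CAC TAG TCC GAA CTC GAT ATG TAG — ATG at 35, stop TAG at 38 → 6 nt.
Frame +3: CAC ATG CAT TGA CGC ACT AGT CCG AAC TCG ATA TGT — ATG at 6, stop TGA at 12 → 9 nt.
Frame -1: CTA CAT ATC GAG TTC GGA CTA GTG CGT CAA TGC ATG TGC — no ATG→stop ORF.
Frame -2: TAC ATA TCG AGT TCG GAC TAG TGC GTC AAT GCA TGT GCG — no ATG→stop ORF.
Frame -3: ACA TAT CGA GTT CGG ACT AGT GCG TCA ATG CAT GTG — no ATG→stop ORF.
Longest ORF is 9 nt in frame +3 (positions 6–14).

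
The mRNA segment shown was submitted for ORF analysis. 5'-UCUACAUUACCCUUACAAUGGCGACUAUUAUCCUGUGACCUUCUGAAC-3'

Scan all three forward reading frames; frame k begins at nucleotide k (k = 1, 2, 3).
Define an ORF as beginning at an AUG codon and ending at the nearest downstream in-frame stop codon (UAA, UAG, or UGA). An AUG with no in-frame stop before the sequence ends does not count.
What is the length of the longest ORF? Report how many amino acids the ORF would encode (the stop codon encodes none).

6

Frame 1: UCU ACA UUA CCC UUA CAA UGG CGA CUA UUA UCC UGU GAC CUU CUG AAC — no AUG→stop ORF.
Frame 2: CUA CAU UAC CCU UAC AAU GGC GAC UAU UAU CCU GUG ACC UUC UGA — no AUG→stop ORF.
Frame 3: UAC AUU ACC CUU ACA AUG GCG ACU AUU AUC CUG UGA CCU UCU GAA — AUG at 18, stop UGA at 36 → 21 nt.
Longest: frame 3, positions 18–38, 21 nt = 7 codons = 6 aa. → 6 amino acids.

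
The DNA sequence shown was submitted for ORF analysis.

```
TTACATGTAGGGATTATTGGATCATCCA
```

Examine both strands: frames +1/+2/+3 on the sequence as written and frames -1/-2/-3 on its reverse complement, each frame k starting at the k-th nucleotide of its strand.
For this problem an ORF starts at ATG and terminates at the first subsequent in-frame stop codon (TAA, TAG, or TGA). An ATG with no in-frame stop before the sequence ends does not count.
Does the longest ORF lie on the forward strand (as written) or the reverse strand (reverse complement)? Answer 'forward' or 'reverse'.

reverse

Reverse complement (5'→3'): TGGATGATCCAATAATCCCTACATGTAA
Frame +1: TTA CAT GTA GGG ATT ATT GGA TCA TCC — no ATG→stop ORF.
Frame +2: TAC ATG TAG GGA TTA TTG GAT CAT CCA — ATG at 5, stop TAG at 8 → 6 nt.
Frame +3: ACA TGT AGG GAT TAT TGG ATC ATC — no ATG→stop ORF.
Frame -1: TGG ATG ATC CAA TAA TCC CTA CAT GTA — ATG at 4, stop TAA at 13 → 12 nt.
Frame -2: GGA TGA TCC AAT AAT CCC TAC ATG TAA — ATG at 23, stop TAA at 26 → 6 nt.
Frame -3: GAT GAT CCA ATA ATC CCT ACA TGT — no ATG→stop ORF.
Forward-strand max 6 nt; reverse-strand max 12 nt. The reverse strand has the longer ORF.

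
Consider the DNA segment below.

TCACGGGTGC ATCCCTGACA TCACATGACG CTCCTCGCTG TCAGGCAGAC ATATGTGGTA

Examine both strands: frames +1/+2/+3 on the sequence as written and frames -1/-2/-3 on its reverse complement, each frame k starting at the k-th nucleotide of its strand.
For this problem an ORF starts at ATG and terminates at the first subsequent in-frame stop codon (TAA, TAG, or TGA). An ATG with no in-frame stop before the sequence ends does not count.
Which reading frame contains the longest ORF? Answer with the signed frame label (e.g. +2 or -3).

-1

Reverse complement (5'→3'): TACCACATATGTCTGCCTGACAGCGAGGAGCGTCATGTGATGTCAGGGATGCACCCGTGA
Frame +1: TCA CGG GTG CAT CCC TGA CAT CAC ATG ACG CTC CTC GCT GTC AGG CAG ACA TAT GTG GTA — no ATG→stop ORF.
Frame +2: CAC GGG TGC ATC CCT GAC ATC ACA TGA CGC TCC TCG CTG TCA GGC AGA CAT ATG TGG — no ATG→stop ORF.
Frame +3: ACG GGT GCA TCC CTG ACA TCA CAT GAC GCT CCT CGC TGT CAG GCA GAC ATA TGT GGT — no ATG→stop ORF.
Frame -1: TAC CAC ATA TGT CTG CCT GAC AGC GAG GAG CGT CAT GTG ATG TCA GGG ATG CAC CCG TGA — ATG at 40, stop TGA at 58 → 21 nt; ATG at 49, stop TGA at 58 → 12 nt.
Frame -2: ACC ACA TAT GTC TGC CTG ACA GCG AGG AGC GTC ATG TGA TGT CAG GGA TGC ACC CGT — ATG at 35, stop TGA at 38 → 6 nt.
Frame -3: CCA CAT ATG TCT GCC TGA CAG CGA GGA GCG TCA TGT GAT GTC AGG GAT GCA CCC GTG — ATG at 9, stop TGA at 18 → 12 nt.
Longest ORF is 21 nt in frame -1 (positions 40–60).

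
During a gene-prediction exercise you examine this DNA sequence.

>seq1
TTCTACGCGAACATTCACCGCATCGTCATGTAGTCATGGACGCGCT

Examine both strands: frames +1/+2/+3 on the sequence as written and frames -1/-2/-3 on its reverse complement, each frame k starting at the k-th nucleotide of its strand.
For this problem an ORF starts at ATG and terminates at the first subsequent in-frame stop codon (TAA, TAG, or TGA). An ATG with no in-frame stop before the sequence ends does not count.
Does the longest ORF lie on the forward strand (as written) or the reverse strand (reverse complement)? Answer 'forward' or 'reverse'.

Reverse complement (5'→3'): AGCGCGTCCATGACTACATGACGATGCGGTGAATGTTCGCGTAGAA
Frame +1: TTC TAC GCG AAC ATT CAC CGC ATC GTC ATG TAG TCA TGG ACG CGC — ATG at 28, stop TAG at 31 → 6 nt.
Frame +2: TCT ACG CGA ACA TTC ACC GCA TCG TCA TGT AGT CAT GGA CGC GCT — no ATG→stop ORF.
Frame +3: CTA CGC GAA CAT TCA CCG CAT CGT CAT GTA GTC ATG GAC GCG — no ATG→stop ORF.
Frame -1: AGC GCG TCC ATG ACT ACA TGA CGA TGC GGT GAA TGT TCG CGT AGA — ATG at 10, stop TGA at 19 → 12 nt.
Frame -2: GCG CGT CCA TGA CTA CAT GAC GAT GCG GTG AAT GTT CGC GTA GAA — no ATG→stop ORF.
Frame -3: CGC GTC CAT GAC TAC ATG ACG ATG CGG TGA ATG TTC GCG TAG — ATG at 18, stop TGA at 30 → 15 nt; ATG at 24, stop TGA at 30 → 9 nt; ATG at 33, stop TAG at 42 → 12 nt.
Forward-strand max 6 nt; reverse-strand max 15 nt. The reverse strand has the longer ORF.

reverse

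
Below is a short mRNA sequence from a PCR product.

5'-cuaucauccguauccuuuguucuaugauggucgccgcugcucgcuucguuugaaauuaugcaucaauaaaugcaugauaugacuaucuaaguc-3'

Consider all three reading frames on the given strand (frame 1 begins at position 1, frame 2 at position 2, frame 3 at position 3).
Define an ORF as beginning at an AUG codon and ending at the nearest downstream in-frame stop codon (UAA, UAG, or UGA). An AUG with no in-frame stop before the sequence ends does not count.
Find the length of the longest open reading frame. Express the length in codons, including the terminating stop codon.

10

Frame 1: CUA UCA UCC GUA UCC UUU GUU CUA UGA UGG UCG CCG CUG CUC GCU UCG UUU GAA AUU AUG CAU CAA UAA AUG CAU GAU AUG ACU AUC UAA GUC — AUG at 58, stop UAA at 67 → 12 nt; AUG at 70, stop UAA at 88 → 21 nt; AUG at 79, stop UAA at 88 → 12 nt.
Frame 2: UAU CAU CCG UAU CCU UUG UUC UAU GAU GGU CGC CGC UGC UCG CUU CGU UUG AAA UUA UGC AUC AAU AAA UGC AUG AUA UGA CUA UCU AAG — AUG at 74, stop UGA at 80 → 9 nt.
Frame 3: AUC AUC CGU AUC CUU UGU UCU AUG AUG GUC GCC GCU GCU CGC UUC GUU UGA AAU UAU GCA UCA AUA AAU GCA UGA UAU GAC UAU CUA AGU — AUG at 24, stop UGA at 51 → 30 nt; AUG at 27, stop UGA at 51 → 27 nt.
Longest: frame 3, positions 24–53, 30 nt = 10 codons = 9 aa. → 10 codons.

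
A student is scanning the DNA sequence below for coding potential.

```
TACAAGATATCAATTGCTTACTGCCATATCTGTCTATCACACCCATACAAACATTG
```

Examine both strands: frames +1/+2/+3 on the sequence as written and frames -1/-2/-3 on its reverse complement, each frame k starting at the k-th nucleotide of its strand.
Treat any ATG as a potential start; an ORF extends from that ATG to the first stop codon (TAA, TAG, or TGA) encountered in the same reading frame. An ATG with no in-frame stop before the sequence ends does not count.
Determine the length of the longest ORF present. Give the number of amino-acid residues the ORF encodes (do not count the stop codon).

Reverse complement (5'→3'): CAATGTTTGTATGGGTGTGATAGACAGATATGGCAGTAAGCAATTGATATCTTGTA
Frame +1: TAC AAG ATA TCA ATT GCT TAC TGC CAT ATC TGT CTA TCA CAC CCA TAC AAA CAT — no ATG→stop ORF.
Frame +2: ACA AGA TAT CAA TTG CTT ACT GCC ATA TCT GTC TAT CAC ACC CAT ACA AAC ATT — no ATG→stop ORF.
Frame +3: CAA GAT ATC AAT TGC TTA CTG CCA TAT CTG TCT ATC ACA CCC ATA CAA ACA TTG — no ATG→stop ORF.
Frame -1: CAA TGT TTG TAT GGG TGT GAT AGA CAG ATA TGG CAG TAA GCA ATT GAT ATC TTG — no ATG→stop ORF.
Frame -2: AAT GTT TGT ATG GGT GTG ATA GAC AGA TAT GGC AGT AAG CAA TTG ATA TCT TGT — no ATG→stop ORF.
Frame -3: ATG TTT GTA TGG GTG TGA TAG ACA GAT ATG GCA GTA AGC AAT TGA TAT CTT GTA — ATG at 3, stop TGA at 18 → 18 nt; ATG at 30, stop TGA at 45 → 18 nt.
Longest: frame -3, positions 3–20, 18 nt = 6 codons = 5 aa. → 5 amino acids.

5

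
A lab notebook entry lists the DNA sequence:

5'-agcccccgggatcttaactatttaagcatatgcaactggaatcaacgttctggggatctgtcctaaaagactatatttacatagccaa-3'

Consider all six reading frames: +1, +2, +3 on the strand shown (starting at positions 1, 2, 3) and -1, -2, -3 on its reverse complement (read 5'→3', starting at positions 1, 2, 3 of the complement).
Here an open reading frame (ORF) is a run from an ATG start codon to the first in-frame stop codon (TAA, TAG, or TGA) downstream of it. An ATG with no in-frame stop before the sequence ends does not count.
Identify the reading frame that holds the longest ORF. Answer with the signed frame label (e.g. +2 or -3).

Reverse complement (5'→3'): TTGGCTATGTAAATATAGTCTTTTAGGACAGATCCCCAGAACGTTGATTCCAGTTGCATATGCTTAAATAGTTAAGATCCCGGGGGCT
Frame +1: AGC CCC CGG GAT CTT AAC TAT TTA AGC ATA TGC AAC TGG AAT CAA CGT TCT GGG GAT CTG TCC TAA AAG ACT ATA TTT ACA TAG CCA — no ATG→stop ORF.
Frame +2: GCC CCC GGG ATC TTA ACT ATT TAA GCA TAT GCA ACT GGA ATC AAC GTT CTG GGG ATC TGT CCT AAA AGA CTA TAT TTA CAT AGC CAA — no ATG→stop ORF.
Frame +3: CCC CCG GGA TCT TAA CTA TTT AAG CAT ATG CAA CTG GAA TCA ACG TTC TGG GGA TCT GTC CTA AAA GAC TAT ATT TAC ATA GCC — no ATG→stop ORF.
Frame -1: TTG GCT ATG TAA ATA TAG TCT TTT AGG ACA GAT CCC CAG AAC GTT GAT TCC AGT TGC ATA TGC TTA AAT AGT TAA GAT CCC GGG GGC — ATG at 7, stop TAA at 10 → 6 nt.
Frame -2: TGG CTA TGT AAA TAT AGT CTT TTA GGA CAG ATC CCC AGA ACG TTG ATT CCA GTT GCA TAT GCT TAA ATA GTT AAG ATC CCG GGG GCT — no ATG→stop ORF.
Frame -3: GGC TAT GTA AAT ATA GTC TTT TAG GAC AGA TCC CCA GAA CGT TGA TTC CAG TTG CAT ATG CTT AAA TAG TTA AGA TCC CGG GGG — ATG at 60, stop TAG at 69 → 12 nt.
Longest ORF is 12 nt in frame -3 (positions 60–71).

-3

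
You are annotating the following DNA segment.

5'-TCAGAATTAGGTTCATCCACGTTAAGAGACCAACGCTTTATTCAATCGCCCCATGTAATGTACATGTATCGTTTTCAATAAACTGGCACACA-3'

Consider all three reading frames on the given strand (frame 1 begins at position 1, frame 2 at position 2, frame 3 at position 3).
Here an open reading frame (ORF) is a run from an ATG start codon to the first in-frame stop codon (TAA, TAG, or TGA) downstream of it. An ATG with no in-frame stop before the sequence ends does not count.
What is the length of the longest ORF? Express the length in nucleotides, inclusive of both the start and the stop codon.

Frame 1: TCA GAA TTA GGT TCA TCC ACG TTA AGA GAC CAA CGC TTT ATT CAA TCG CCC CAT GTA ATG TAC ATG TAT CGT TTT CAA TAA ACT GGC ACA — ATG at 58, stop TAA at 79 → 24 nt; ATG at 64, stop TAA at 79 → 18 nt.
Frame 2: CAG AAT TAG GTT CAT CCA CGT TAA GAG ACC AAC GCT TTA TTC AAT CGC CCC ATG TAA TGT ACA TGT ATC GTT TTC AAT AAA CTG GCA CAC — ATG at 53, stop TAA at 56 → 6 nt.
Frame 3: AGA ATT AGG TTC ATC CAC GTT AAG AGA CCA ACG CTT TAT TCA ATC GCC CCA TGT AAT GTA CAT GTA TCG TTT TCA ATA AAC TGG CAC ACA — no ATG→stop ORF.
Longest: frame 1, positions 58–81, 24 nt = 8 codons = 7 aa. → 24 nucleotides.

24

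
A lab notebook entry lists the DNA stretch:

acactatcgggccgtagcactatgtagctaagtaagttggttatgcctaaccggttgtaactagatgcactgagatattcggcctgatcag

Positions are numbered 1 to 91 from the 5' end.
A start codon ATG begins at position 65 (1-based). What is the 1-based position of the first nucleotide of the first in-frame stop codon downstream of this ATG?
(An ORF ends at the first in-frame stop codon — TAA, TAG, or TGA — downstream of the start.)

Codons from position 65: ATG (65–67), CAC (68–70), TGA (71–73).
TGA is a stop codon; it begins at position 71.

71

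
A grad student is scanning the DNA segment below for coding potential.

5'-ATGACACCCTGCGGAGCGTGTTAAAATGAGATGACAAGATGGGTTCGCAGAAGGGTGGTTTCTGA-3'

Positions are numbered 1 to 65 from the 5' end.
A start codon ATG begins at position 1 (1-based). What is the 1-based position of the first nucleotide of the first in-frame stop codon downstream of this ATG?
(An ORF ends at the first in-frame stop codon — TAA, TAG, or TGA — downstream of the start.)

Codons from position 1: ATG (1–3), ACA (4–6), CCC (7–9), TGC (10–12), GGA (13–15), GCG (16–18), TGT (19–21), TAA (22–24).
TAA is a stop codon; it begins at position 22.

22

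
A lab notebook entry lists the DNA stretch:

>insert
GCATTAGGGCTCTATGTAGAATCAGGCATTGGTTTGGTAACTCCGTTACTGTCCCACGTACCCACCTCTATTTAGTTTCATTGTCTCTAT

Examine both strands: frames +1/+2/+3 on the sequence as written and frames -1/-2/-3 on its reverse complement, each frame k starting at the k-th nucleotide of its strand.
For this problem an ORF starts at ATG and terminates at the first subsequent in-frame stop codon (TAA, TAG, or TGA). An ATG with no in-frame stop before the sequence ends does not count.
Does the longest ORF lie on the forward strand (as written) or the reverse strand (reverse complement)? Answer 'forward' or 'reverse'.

Reverse complement (5'→3'): ATAGAGACAATGAAACTAAATAGAGGTGGGTACGTGGGACAGTAACGGAGTTACCAAACCAATGCCTGATTCTACATAGAGCCCTAATGC
Frame +1: GCA TTA GGG CTC TAT GTA GAA TCA GGC ATT GGT TTG GTA ACT CCG TTA CTG TCC CAC GTA CCC ACC TCT ATT TAG TTT CAT TGT CTC TAT — no ATG→stop ORF.
Frame +2: CAT TAG GGC TCT ATG TAG AAT CAG GCA TTG GTT TGG TAA CTC CGT TAC TGT CCC ACG TAC CCA CCT CTA TTT AGT TTC ATT GTC TCT — ATG at 14, stop TAG at 17 → 6 nt.
Frame +3: ATT AGG GCT CTA TGT AGA ATC AGG CAT TGG TTT GGT AAC TCC GTT ACT GTC CCA CGT ACC CAC CTC TAT TTA GTT TCA TTG TCT CTA — no ATG→stop ORF.
Frame -1: ATA GAG ACA ATG AAA CTA AAT AGA GGT GGG TAC GTG GGA CAG TAA CGG AGT TAC CAA ACC AAT GCC TGA TTC TAC ATA GAG CCC TAA TGC — ATG at 10, stop TAA at 43 → 36 nt.
Frame -2: TAG AGA CAA TGA AAC TAA ATA GAG GTG GGT ACG TGG GAC AGT AAC GGA GTT ACC AAA CCA ATG CCT GAT TCT ACA TAG AGC CCT AAT — ATG at 62, stop TAG at 77 → 18 nt.
Frame -3: AGA GAC AAT GAA ACT AAA TAG AGG TGG GTA CGT GGG ACA GTA ACG GAG TTA CCA AAC CAA TGC CTG ATT CTA CAT AGA GCC CTA ATG — no ATG→stop ORF.
Forward-strand max 6 nt; reverse-strand max 36 nt. The reverse strand has the longer ORF.

reverse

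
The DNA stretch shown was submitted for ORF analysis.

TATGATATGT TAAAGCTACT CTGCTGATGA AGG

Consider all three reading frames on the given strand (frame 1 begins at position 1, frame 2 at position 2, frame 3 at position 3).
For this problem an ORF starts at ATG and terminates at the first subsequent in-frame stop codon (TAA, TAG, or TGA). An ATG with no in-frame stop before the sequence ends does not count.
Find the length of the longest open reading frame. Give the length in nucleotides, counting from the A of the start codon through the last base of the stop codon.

21

Frame 1: TAT GAT ATG TTA AAG CTA CTC TGC TGA TGA AGG — ATG at 7, stop TGA at 25 → 21 nt.
Frame 2: ATG ATA TGT TAA AGC TAC TCT GCT GAT GAA — ATG at 2, stop TAA at 11 → 12 nt.
Frame 3: TGA TAT GTT AAA GCT ACT CTG CTG ATG AAG — no ATG→stop ORF.
Longest: frame 1, positions 7–27, 21 nt = 7 codons = 6 aa. → 21 nucleotides.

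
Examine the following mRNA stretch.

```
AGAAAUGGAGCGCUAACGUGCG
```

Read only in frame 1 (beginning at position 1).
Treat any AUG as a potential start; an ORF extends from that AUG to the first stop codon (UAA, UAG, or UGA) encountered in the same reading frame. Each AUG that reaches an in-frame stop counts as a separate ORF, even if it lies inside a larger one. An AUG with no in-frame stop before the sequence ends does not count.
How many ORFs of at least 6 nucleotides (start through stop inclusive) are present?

0

Frame 1: AGA AAU GGA GCG CUA ACG UGC — no AUG→stop ORF.
No ORF reaches 6 nucleotides. Count = 0.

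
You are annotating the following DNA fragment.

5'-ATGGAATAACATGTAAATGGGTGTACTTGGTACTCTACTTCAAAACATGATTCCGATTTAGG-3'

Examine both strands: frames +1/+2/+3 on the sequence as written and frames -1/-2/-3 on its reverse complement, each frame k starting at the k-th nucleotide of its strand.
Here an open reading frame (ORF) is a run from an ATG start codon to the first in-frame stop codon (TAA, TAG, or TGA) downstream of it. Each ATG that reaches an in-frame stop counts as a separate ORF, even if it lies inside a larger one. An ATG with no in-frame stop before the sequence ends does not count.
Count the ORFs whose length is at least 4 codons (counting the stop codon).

Reverse complement (5'→3'): CCTAAATCGGAATCATGTTTTGAAGTAGAGTACCAAGTACACCCATTTACATGTTATTCCAT
Frame +1: ATG GAA TAA CAT GTA AAT GGG TGT ACT TGG TAC TCT ACT TCA AAA CAT GAT TCC GAT TTA — ATG at 1, stop TAA at 7 → 9 nt.
Frame +2: TGG AAT AAC ATG TAA ATG GGT GTA CTT GGT ACT CTA CTT CAA AAC ATG ATT CCG ATT TAG — ATG at 11, stop TAA at 14 → 6 nt; ATG at 17, stop TAG at 59 → 45 nt; ATG at 47, stop TAG at 59 → 15 nt.
Frame +3: GGA ATA ACA TGT AAA TGG GTG TAC TTG GTA CTC TAC TTC AAA ACA TGA TTC CGA TTT AGG — no ATG→stop ORF.
Frame -1: CCT AAA TCG GAA TCA TGT TTT GAA GTA GAG TAC CAA GTA CAC CCA TTT ACA TGT TAT TCC — no ATG→stop ORF.
Frame -2: CTA AAT CGG AAT CAT GTT TTG AAG TAG AGT ACC AAG TAC ACC CAT TTA CAT GTT ATT CCA — no ATG→stop ORF.
Frame -3: TAA ATC GGA ATC ATG TTT TGA AGT AGA GTA CCA AGT ACA CCC ATT TAC ATG TTA TTC CAT — ATG at 15, stop TGA at 21 → 9 nt.
ORFs ≥ 4 codons: frame +2 17–61 (15 codons), frame +2 47–61 (5 codons). Count = 2.

2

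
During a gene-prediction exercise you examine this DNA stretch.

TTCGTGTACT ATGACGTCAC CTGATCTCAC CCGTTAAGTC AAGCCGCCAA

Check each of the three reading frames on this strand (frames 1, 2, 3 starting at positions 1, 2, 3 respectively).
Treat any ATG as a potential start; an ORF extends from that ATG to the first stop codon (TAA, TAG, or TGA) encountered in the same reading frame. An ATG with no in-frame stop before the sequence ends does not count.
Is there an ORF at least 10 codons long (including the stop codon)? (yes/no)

Frame 1: TTC GTG TAC TAT GAC GTC ACC TGA TCT CAC CCG TTA AGT CAA GCC GCC — no ATG→stop ORF.
Frame 2: TCG TGT ACT ATG ACG TCA CCT GAT CTC ACC CGT TAA GTC AAG CCG CCA — ATG at 11, stop TAA at 35 → 27 nt.
Frame 3: CGT GTA CTA TGA CGT CAC CTG ATC TCA CCC GTT AAG TCA AGC CGC CAA — no ATG→stop ORF.
Largest ORF found is 9 codons < 10, so no.

no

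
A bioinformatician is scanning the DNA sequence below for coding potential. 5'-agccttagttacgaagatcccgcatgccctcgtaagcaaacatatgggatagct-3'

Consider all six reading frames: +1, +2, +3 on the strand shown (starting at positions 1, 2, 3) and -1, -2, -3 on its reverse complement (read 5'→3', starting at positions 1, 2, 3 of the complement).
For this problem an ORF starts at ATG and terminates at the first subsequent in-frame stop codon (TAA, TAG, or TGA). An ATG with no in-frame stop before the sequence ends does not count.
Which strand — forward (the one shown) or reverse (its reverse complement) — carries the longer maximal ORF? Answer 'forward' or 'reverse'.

reverse

Reverse complement (5'→3'): AGCTATCCCATATGTTTGCTTACGAGGGCATGCGGGATCTTCGTAACTAAGGCT
Frame +1: AGC CTT AGT TAC GAA GAT CCC GCA TGC CCT CGT AAG CAA ACA TAT GGG ATA GCT — no ATG→stop ORF.
Frame +2: GCC TTA GTT ACG AAG ATC CCG CAT GCC CTC GTA AGC AAA CAT ATG GGA TAG — ATG at 44, stop TAG at 50 → 9 nt.
Frame +3: CCT TAG TTA CGA AGA TCC CGC ATG CCC TCG TAA GCA AAC ATA TGG GAT AGC — ATG at 24, stop TAA at 33 → 12 nt.
Frame -1: AGC TAT CCC ATA TGT TTG CTT ACG AGG GCA TGC GGG ATC TTC GTA ACT AAG GCT — no ATG→stop ORF.
Frame -2: GCT ATC CCA TAT GTT TGC TTA CGA GGG CAT GCG GGA TCT TCG TAA CTA AGG — no ATG→stop ORF.
Frame -3: CTA TCC CAT ATG TTT GCT TAC GAG GGC ATG CGG GAT CTT CGT AAC TAA GGC — ATG at 12, stop TAA at 48 → 39 nt; ATG at 30, stop TAA at 48 → 21 nt.
Forward-strand max 12 nt; reverse-strand max 39 nt. The reverse strand has the longer ORF.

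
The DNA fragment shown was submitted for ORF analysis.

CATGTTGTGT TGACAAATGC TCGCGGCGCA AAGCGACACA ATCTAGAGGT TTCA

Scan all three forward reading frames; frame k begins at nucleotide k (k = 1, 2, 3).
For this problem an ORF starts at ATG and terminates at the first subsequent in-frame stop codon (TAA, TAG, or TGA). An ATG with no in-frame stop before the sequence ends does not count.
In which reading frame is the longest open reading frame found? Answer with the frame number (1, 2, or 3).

2

Frame 1: CAT GTT GTG TTG ACA AAT GCT CGC GGC GCA AAG CGA CAC AAT CTA GAG GTT TCA — no ATG→stop ORF.
Frame 2: ATG TTG TGT TGA CAA ATG CTC GCG GCG CAA AGC GAC ACA ATC TAG AGG TTT — ATG at 2, stop TGA at 11 → 12 nt; ATG at 17, stop TAG at 44 → 30 nt.
Frame 3: TGT TGT GTT GAC AAA TGC TCG CGG CGC AAA GCG ACA CAA TCT AGA GGT TTC — no ATG→stop ORF.
Longest ORF is 30 nt in frame 2 (positions 17–46).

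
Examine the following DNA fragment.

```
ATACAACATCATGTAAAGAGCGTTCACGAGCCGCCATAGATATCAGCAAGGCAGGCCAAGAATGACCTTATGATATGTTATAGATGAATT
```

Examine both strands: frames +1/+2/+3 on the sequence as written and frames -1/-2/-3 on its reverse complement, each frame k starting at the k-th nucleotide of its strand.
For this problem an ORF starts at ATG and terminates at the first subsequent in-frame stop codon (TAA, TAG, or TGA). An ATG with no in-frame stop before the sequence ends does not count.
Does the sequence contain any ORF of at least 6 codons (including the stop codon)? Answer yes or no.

Reverse complement (5'→3'): AATTCATCTATAACATATCATAAGGTCATTCTTGGCCTGCCTTGCTGATATCTATGGCGGCTCGTGAACGCTCTTTACATGATGTTGTAT
Frame +1: ATA CAA CAT CAT GTA AAG AGC GTT CAC GAG CCG CCA TAG ATA TCA GCA AGG CAG GCC AAG AAT GAC CTT ATG ATA TGT TAT AGA TGA ATT — ATG at 70, stop TGA at 85 → 18 nt.
Frame +2: TAC AAC ATC ATG TAA AGA GCG TTC ACG AGC CGC CAT AGA TAT CAG CAA GGC AGG CCA AGA ATG ACC TTA TGA TAT GTT ATA GAT GAA — ATG at 11, stop TAA at 14 → 6 nt; ATG at 62, stop TGA at 71 → 12 nt.
Frame +3: ACA ACA TCA TGT AAA GAG CGT TCA CGA GCC GCC ATA GAT ATC AGC AAG GCA GGC CAA GAA TGA CCT TAT GAT ATG TTA TAG ATG AAT — ATG at 75, stop TAG at 81 → 9 nt.
Frame -1: AAT TCA TCT ATA ACA TAT CAT AAG GTC ATT CTT GGC CTG CCT TGC TGA TAT CTA TGG CGG CTC GTG AAC GCT CTT TAC ATG ATG TTG TAT — no ATG→stop ORF.
Frame -2: ATT CAT CTA TAA CAT ATC ATA AGG TCA TTC TTG GCC TGC CTT GCT GAT ATC TAT GGC GGC TCG TGA ACG CTC TTT ACA TGA TGT TGT — no ATG→stop ORF.
Frame -3: TTC ATC TAT AAC ATA TCA TAA GGT CAT TCT TGG CCT GCC TTG CTG ATA TCT ATG GCG GCT CGT GAA CGC TCT TTA CAT GAT GTT GTA — no ATG→stop ORF.
Frame +1 has an ORF of 6 codons (positions 70–87) ≥ 6, so yes.

yes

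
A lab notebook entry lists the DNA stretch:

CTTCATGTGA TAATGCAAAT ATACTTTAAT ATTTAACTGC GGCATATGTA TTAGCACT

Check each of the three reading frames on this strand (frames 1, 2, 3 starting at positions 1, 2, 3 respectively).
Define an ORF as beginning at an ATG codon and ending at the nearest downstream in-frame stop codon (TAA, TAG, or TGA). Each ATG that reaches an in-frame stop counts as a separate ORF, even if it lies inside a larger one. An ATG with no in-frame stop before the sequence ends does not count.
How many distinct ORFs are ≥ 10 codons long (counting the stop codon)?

Frame 1: CTT CAT GTG ATA ATG CAA ATA TAC TTT AAT ATT TAA CTG CGG CAT ATG TAT TAG CAC — ATG at 13, stop TAA at 34 → 24 nt; ATG at 46, stop TAG at 52 → 9 nt.
Frame 2: TTC ATG TGA TAA TGC AAA TAT ACT TTA ATA TTT AAC TGC GGC ATA TGT ATT AGC ACT — ATG at 5, stop TGA at 8 → 6 nt.
Frame 3: TCA TGT GAT AAT GCA AAT ATA CTT TAA TAT TTA ACT GCG GCA TAT GTA TTA GCA — no ATG→stop ORF.
No ORF reaches 10 codons. Count = 0.

0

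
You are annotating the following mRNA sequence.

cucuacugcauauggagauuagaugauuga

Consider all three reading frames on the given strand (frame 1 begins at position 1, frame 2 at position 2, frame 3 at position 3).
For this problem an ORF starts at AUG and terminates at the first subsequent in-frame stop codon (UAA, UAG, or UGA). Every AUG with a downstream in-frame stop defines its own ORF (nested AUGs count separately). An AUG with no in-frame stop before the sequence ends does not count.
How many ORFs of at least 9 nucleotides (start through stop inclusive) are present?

Frame 1: CUC UAC UGC AUA UGG AGA UUA GAU GAU UGA — no AUG→stop ORF.
Frame 2: UCU ACU GCA UAU GGA GAU UAG AUG AUU — no AUG→stop ORF.
Frame 3: CUA CUG CAU AUG GAG AUU AGA UGA UUG — AUG at 12, stop UGA at 24 → 15 nt.
ORFs ≥ 9 nucleotides: frame 3 12–26 (15 nucleotides). Count = 1.

1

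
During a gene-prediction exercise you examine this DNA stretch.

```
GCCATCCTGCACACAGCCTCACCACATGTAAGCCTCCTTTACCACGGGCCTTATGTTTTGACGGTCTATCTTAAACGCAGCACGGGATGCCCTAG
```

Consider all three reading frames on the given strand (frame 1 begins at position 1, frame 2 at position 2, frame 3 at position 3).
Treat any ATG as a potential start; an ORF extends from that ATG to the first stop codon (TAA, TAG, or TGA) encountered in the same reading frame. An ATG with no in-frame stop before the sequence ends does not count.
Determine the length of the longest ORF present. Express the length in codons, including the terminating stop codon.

Frame 1: GCC ATC CTG CAC ACA GCC TCA CCA CAT GTA AGC CTC CTT TAC CAC GGG CCT TAT GTT TTG ACG GTC TAT CTT AAA CGC AGC ACG GGA TGC CCT — no ATG→stop ORF.
Frame 2: CCA TCC TGC ACA CAG CCT CAC CAC ATG TAA GCC TCC TTT ACC ACG GGC CTT ATG TTT TGA CGG TCT ATC TTA AAC GCA GCA CGG GAT GCC CTA — ATG at 26, stop TAA at 29 → 6 nt; ATG at 53, stop TGA at 59 → 9 nt.
Frame 3: CAT CCT GCA CAC AGC CTC ACC ACA TGT AAG CCT CCT TTA CCA CGG GCC TTA TGT TTT GAC GGT CTA TCT TAA ACG CAG CAC GGG ATG CCC TAG — ATG at 87, stop TAG at 93 → 9 nt.
Longest: frame 2, positions 53–61, 9 nt = 3 codons = 2 aa. → 3 codons.

3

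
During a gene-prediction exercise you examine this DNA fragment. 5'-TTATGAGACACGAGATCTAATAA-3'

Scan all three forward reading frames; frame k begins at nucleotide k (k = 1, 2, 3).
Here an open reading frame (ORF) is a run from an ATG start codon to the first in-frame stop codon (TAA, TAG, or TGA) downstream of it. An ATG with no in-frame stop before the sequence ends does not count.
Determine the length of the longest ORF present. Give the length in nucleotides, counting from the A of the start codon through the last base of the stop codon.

18

Frame 1: TTA TGA GAC ACG AGA TCT AAT — no ATG→stop ORF.
Frame 2: TAT GAG ACA CGA GAT CTA ATA — no ATG→stop ORF.
Frame 3: ATG AGA CAC GAG ATC TAA TAA — ATG at 3, stop TAA at 18 → 18 nt.
Longest: frame 3, positions 3–20, 18 nt = 6 codons = 5 aa. → 18 nucleotides.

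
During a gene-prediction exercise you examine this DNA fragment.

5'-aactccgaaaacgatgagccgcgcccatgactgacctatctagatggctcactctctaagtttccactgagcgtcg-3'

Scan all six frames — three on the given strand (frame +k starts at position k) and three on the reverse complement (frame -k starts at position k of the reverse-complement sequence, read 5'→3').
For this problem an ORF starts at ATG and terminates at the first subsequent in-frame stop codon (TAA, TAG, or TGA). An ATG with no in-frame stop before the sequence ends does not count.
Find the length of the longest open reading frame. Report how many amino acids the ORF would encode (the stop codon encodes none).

Reverse complement (5'→3'): CGACGCTCAGTGGAAACTTAGAGAGTGAGCCATCTAGATAGGTCAGTCATGGGCGCGGCTCATCGTTTTCGGAGTT
Frame +1: AAC TCC GAA AAC GAT GAG CCG CGC CCA TGA CTG ACC TAT CTA GAT GGC TCA CTC TCT AAG TTT CCA CTG AGC GTC — no ATG→stop ORF.
Frame +2: ACT CCG AAA ACG ATG AGC CGC GCC CAT GAC TGA CCT ATC TAG ATG GCT CAC TCT CTA AGT TTC CAC TGA GCG TCG — ATG at 14, stop TGA at 32 → 21 nt; ATG at 44, stop TGA at 68 → 27 nt.
Frame +3: CTC CGA AAA CGA TGA GCC GCG CCC ATG ACT GAC CTA TCT AGA TGG CTC ACT CTC TAA GTT TCC ACT GAG CGT — ATG at 27, stop TAA at 57 → 33 nt.
Frame -1: CGA CGC TCA GTG GAA ACT TAG AGA GTG AGC CAT CTA GAT AGG TCA GTC ATG GGC GCG GCT CAT CGT TTT CGG AGT — no ATG→stop ORF.
Frame -2: GAC GCT CAG TGG AAA CTT AGA GAG TGA GCC ATC TAG ATA GGT CAG TCA TGG GCG CGG CTC ATC GTT TTC GGA GTT — no ATG→stop ORF.
Frame -3: ACG CTC AGT GGA AAC TTA GAG AGT GAG CCA TCT AGA TAG GTC AGT CAT GGG CGC GGC TCA TCG TTT TCG GAG — no ATG→stop ORF.
Longest: frame +3, positions 27–59, 33 nt = 11 codons = 10 aa. → 10 amino acids.

10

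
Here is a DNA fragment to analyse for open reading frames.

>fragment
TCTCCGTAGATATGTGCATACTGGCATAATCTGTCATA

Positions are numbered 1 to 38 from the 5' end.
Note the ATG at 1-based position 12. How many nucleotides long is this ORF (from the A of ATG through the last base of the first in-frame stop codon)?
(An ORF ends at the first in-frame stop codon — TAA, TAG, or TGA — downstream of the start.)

Codons from position 12: ATG (12–14), TGC (15–17), ATA (18–20), CTG (21–23), GCA (24–26), TAA (27–29).
TAA is the first in-frame stop; ORF spans 12–29, 18 nucleotides.

18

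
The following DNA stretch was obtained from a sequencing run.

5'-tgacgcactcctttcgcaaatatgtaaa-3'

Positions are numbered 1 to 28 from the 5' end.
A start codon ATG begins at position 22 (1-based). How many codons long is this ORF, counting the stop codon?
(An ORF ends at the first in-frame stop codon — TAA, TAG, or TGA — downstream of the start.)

2

Codons from position 22: ATG (22–24), TAA (25–27).
TAA is the first in-frame stop; that's 2 codons including the stop.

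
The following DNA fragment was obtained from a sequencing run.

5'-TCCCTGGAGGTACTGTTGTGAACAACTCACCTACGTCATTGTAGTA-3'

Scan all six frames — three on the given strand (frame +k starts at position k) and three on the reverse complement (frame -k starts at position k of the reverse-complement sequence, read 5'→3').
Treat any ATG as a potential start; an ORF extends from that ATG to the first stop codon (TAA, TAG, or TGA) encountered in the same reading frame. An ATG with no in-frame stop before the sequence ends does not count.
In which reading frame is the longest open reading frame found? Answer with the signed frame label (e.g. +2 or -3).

-2

Reverse complement (5'→3'): TACTACAATGACGTAGGTGAGTTGTTCACAACAGTACCTCCAGGGA
Frame +1: TCC CTG GAG GTA CTG TTG TGA ACA ACT CAC CTA CGT CAT TGT AGT — no ATG→stop ORF.
Frame +2: CCC TGG AGG TAC TGT TGT GAA CAA CTC ACC TAC GTC ATT GTA GTA — no ATG→stop ORF.
Frame +3: CCT GGA GGT ACT GTT GTG AAC AAC TCA CCT ACG TCA TTG TAG — no ATG→stop ORF.
Frame -1: TAC TAC AAT GAC GTA GGT GAG TTG TTC ACA ACA GTA CCT CCA GGG — no ATG→stop ORF.
Frame -2: ACT ACA ATG ACG TAG GTG AGT TGT TCA CAA CAG TAC CTC CAG GGA — ATG at 8, stop TAG at 14 → 9 nt.
Frame -3: CTA CAA TGA CGT AGG TGA GTT GTT CAC AAC AGT ACC TCC AGG — no ATG→stop ORF.
Longest ORF is 9 nt in frame -2 (positions 8–16).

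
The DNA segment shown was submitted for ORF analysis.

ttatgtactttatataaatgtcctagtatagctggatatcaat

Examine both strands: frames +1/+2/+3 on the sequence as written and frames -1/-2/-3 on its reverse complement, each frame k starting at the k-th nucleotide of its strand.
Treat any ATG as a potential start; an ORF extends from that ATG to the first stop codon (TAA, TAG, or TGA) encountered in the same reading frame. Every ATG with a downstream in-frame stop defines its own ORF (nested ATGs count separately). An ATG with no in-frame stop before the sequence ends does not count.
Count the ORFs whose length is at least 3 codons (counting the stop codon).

2

Reverse complement (5'→3'): ATTGATATCCAGCTATACTAGGACATTTATATAAAGTACATAA
Frame +1: TTA TGT ACT TTA TAT AAA TGT CCT AGT ATA GCT GGA TAT CAA — no ATG→stop ORF.
Frame +2: TAT GTA CTT TAT ATA AAT GTC CTA GTA TAG CTG GAT ATC AAT — no ATG→stop ORF.
Frame +3: ATG TAC TTT ATA TAA ATG TCC TAG TAT AGC TGG ATA TCA — ATG at 3, stop TAA at 15 → 15 nt; ATG at 18, stop TAG at 24 → 9 nt.
Frame -1: ATT GAT ATC CAG CTA TAC TAG GAC ATT TAT ATA AAG TAC ATA — no ATG→stop ORF.
Frame -2: TTG ATA TCC AGC TAT ACT AGG ACA TTT ATA TAA AGT ACA TAA — no ATG→stop ORF.
Frame -3: TGA TAT CCA GCT ATA CTA GGA CAT TTA TAT AAA GTA CAT — no ATG→stop ORF.
ORFs ≥ 3 codons: frame +3 3–17 (5 codons), frame +3 18–26 (3 codons). Count = 2.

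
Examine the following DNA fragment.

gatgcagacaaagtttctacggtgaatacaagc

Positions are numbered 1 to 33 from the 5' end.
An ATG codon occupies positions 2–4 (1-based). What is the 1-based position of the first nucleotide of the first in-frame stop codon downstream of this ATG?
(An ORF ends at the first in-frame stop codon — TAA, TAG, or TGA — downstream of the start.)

23

Codons from position 2: ATG (2–4), CAG (5–7), ACA (8–10), AAG (11–13), TTT (14–16), CTA (17–19), CGG (20–22), TGA (23–25).
TGA is a stop codon; it begins at position 23.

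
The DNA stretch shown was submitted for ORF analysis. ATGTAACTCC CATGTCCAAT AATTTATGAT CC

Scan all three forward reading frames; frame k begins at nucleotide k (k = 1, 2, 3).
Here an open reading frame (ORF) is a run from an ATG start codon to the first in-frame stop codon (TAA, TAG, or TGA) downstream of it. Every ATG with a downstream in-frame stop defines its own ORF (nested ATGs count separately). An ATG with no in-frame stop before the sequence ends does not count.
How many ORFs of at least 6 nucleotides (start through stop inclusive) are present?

Frame 1: ATG TAA CTC CCA TGT CCA ATA ATT TAT GAT — ATG at 1, stop TAA at 4 → 6 nt.
Frame 2: TGT AAC TCC CAT GTC CAA TAA TTT ATG ATC — no ATG→stop ORF.
Frame 3: GTA ACT CCC ATG TCC AAT AAT TTA TGA TCC — ATG at 12, stop TGA at 27 → 18 nt.
ORFs ≥ 6 nucleotides: frame 1 1–6 (6 nucleotides), frame 3 12–29 (18 nucleotides). Count = 2.

2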